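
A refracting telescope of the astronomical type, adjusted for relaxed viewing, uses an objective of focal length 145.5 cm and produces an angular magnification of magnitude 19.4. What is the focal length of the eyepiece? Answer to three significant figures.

|M| = f_obj/f_eye, so f_eye = f_obj/|M| = 145.5/19.4 = 7.500 cm.

7.50 cm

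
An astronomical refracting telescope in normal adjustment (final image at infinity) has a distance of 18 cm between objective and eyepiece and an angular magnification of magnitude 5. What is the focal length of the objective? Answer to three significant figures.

15.0 cm

In normal adjustment the tube length equals f_obj + f_eye and |M| = f_obj/f_eye.
So f_obj = 5 f_eye and 5 f_eye + f_eye = 18 cm, giving f_eye = 18/6 = 3.000 cm and f_obj = 15.000 cm.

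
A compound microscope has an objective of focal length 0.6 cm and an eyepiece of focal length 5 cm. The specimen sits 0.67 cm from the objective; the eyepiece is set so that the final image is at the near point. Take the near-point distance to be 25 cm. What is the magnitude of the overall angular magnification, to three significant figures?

Objective: 1/d_i = 1/f_obj - 1/d_o = 1/0.6 - 1/0.67 = 0.17413 cm^-1, so d_i = 5.743 cm.
m_obj = -d_i/d_o = -5.743/0.67 = -8.571.
Eyepiece angular magnification (image at near point): M_eye = 1 + D/f_e = 1 + 25/5 = 6.000.
Overall M = m_obj x M_eye = (-8.571)(6.000) = -51.43.
|M| = 51.43.

51.4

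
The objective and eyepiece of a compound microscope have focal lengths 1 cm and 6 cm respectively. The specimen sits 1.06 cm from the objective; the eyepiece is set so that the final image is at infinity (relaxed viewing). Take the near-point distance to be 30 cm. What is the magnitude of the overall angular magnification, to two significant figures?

Objective: 1/d_i = 1/f_obj - 1/d_o = 1/1 - 1/1.06 = 0.05660 cm^-1, so d_i = 17.667 cm.
m_obj = -d_i/d_o = -17.667/1.06 = -16.667.
Eyepiece angular magnification (image at infinity): M_eye = D/f_e = 30/6 = 5.000.
Overall M = m_obj x M_eye = (-16.667)(5.000) = -83.33.
|M| = 83.33.

83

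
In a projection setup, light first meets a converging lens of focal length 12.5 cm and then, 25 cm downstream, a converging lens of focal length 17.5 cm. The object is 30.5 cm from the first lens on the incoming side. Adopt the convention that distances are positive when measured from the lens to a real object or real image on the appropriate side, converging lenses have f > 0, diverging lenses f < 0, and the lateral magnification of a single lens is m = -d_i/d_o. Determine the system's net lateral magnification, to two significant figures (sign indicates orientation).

First lens: d_i1 = 1/(1/12.5 - 1/30.5) = 21.181 cm.
m_1 = -(21.181)/30.5 = -0.6944.
Object distance for lens 2: d_o2 = 25 - 21.181 = 3.819 cm.
Second lens: d_i2 = 1/(1/17.5 - 1/(3.819)) = -4.886 cm.
m_2 = -(-4.886)/(3.819) = 1.2792.
The system's lateral magnification is m_1 m_2 = (-0.6944)(1.2792) = -0.8883.

-0.89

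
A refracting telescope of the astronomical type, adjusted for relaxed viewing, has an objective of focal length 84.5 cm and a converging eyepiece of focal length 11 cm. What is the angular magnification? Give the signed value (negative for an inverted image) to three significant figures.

M = -f_obj/f_eye = -84.5/(11) = -7.682.

-7.68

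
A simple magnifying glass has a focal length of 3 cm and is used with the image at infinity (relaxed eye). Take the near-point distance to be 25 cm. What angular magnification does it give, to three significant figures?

8.33

M = D/f = 25/3 = 8.333.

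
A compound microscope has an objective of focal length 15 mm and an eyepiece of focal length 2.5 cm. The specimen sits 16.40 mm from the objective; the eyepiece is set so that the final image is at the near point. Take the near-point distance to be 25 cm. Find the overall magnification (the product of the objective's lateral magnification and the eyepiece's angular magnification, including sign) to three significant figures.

Convert to cm: f_obj = 15 mm = 1.5 cm; d_o = 16.40 mm = 1.64 cm.
Objective: 1/d_i = 1/f_obj - 1/d_o = 1/1.5 - 1/1.64 = 0.05691 cm^-1, so d_i = 17.571 cm.
m_obj = -d_i/d_o = -17.571/1.64 = -10.714.
Eyepiece angular magnification (image at near point): M_eye = 1 + D/f_e = 1 + 25/2.5 = 11.000.
Overall M = m_obj x M_eye = (-10.714)(11.000) = -117.86.

-118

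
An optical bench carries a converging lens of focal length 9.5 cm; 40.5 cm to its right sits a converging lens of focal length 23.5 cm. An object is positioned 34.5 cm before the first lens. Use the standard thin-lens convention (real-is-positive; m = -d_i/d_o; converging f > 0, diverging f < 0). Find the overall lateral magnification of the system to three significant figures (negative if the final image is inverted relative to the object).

2.30

First lens: d_i1 = 1/(1/9.5 - 1/34.5) = 13.110 cm.
m_1 = -(13.110)/34.5 = -0.3800.
The intermediate image is 13.110 cm to the right of lens 1, so d_o2 = L - d_i1 = 40.5 - 13.110 = 27.390 cm.
Second lens: d_i2 = 1/(1/23.5 - 1/(27.390)) = 165.467 cm.
m_2 = -(165.467)/(27.390) = -6.0411.
The system's lateral magnification is m_1 m_2 = (-0.3800)(-6.0411) = 2.2956.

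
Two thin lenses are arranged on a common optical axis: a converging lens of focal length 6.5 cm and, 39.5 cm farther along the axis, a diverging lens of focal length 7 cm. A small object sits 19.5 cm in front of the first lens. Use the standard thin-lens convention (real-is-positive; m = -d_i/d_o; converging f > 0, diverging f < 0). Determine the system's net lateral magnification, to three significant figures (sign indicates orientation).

-0.0952

First lens: d_i1 = 1/(1/6.5 - 1/19.5) = 9.750 cm.
m_1 = -(9.750)/19.5 = -0.5000.
The intermediate image is 9.750 cm to the right of lens 1, so d_o2 = L - d_i1 = 39.5 - 9.750 = 29.750 cm.
Second lens: d_i2 = 1/(1/(-7) - 1/(29.750)) = -5.667 cm.
m_2 = -(-5.667)/(29.750) = 0.1905.
Overall magnification: m = m_1 m_2 = -0.0952.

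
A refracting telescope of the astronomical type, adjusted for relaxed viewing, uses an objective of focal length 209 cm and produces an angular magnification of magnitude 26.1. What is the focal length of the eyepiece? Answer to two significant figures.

|M| = f_obj/f_eye, so f_eye = f_obj/|M| = 209/26.1 = 8.008 cm.

8.0 cm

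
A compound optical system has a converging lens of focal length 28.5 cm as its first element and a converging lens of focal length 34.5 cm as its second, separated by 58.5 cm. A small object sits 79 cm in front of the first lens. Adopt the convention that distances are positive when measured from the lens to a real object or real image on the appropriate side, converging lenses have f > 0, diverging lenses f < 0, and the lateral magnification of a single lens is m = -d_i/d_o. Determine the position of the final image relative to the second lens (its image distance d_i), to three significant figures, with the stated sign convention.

-23.3 cm

Lens 1: 1/d_i1 = 1/f_1 - 1/d_o1 = 1/28.5 - 1/79 = 0.02243 cm^-1, so d_i1 = 44.584 cm.
That image sits 13.916 cm in front of the second lens, so d_o2 = 13.916 cm.
Lens 2: 1/d_i2 = 1/f_2 - 1/d_o2 = 1/34.5 - 1/(13.916) = -0.04288 cm^-1, so d_i2 = -23.324 cm.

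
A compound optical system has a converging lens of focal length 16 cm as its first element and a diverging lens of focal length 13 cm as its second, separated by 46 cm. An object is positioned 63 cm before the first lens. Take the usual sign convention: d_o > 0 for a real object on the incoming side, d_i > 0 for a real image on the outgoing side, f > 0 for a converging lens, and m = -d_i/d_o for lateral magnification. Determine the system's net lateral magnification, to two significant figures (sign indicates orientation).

-0.12

Applying the thin-lens equation to the first lens, 1/16 = 1/63 + 1/d_i1, which gives d_i1 = 21.447 cm.
Its lateral magnification is m_1 = -d_i1/d_o1 = -(21.447)/63 = -0.3404.
Object distance for lens 2: d_o2 = 46 - 21.447 = 24.553 cm.
Applying the thin-lens equation again with f_2 = -13 cm and d_o2 = 24.553 cm gives d_i2 = -8.500 cm.
m_2 = -(-8.500)/(24.553) = 0.3462.
Overall magnification: m = m_1 m_2 = -0.1178.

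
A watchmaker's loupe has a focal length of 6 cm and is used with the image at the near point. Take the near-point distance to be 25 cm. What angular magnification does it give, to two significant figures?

5.2

M = 1 + D/f = 1 + 25/6 = 5.167.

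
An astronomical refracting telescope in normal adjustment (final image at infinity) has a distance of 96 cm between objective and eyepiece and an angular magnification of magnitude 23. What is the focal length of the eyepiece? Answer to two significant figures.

In normal adjustment the tube length equals f_obj + f_eye and |M| = f_obj/f_eye.
So f_obj = 23 f_eye and 23 f_eye + f_eye = 96 cm, giving f_eye = 96/24 = 4.000 cm and f_obj = 92.000 cm.

4.0 cm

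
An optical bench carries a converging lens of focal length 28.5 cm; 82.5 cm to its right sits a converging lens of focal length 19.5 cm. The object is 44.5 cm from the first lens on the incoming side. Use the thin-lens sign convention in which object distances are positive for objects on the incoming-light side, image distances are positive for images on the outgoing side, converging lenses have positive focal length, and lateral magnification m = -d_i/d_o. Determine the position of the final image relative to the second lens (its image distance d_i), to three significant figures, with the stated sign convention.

-3.88 cm

Lens 1: 1/d_i1 = 1/f_1 - 1/d_o1 = 1/28.5 - 1/44.5 = 0.01262 cm^-1, so d_i1 = 79.266 cm.
The intermediate image is 79.266 cm to the right of lens 1, so d_o2 = L - d_i1 = 82.5 - 79.266 = 3.234 cm.
Lens 2: 1/d_i2 = 1/f_2 - 1/d_o2 = 1/19.5 - 1/(3.234) = -0.25790 cm^-1, so d_i2 = -3.878 cm.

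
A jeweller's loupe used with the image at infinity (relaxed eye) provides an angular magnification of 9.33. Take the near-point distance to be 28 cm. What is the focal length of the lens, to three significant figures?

3.00 cm

For the image at infinity, M = D/f.
f = D/M = 28/9.33 = 3.001 cm.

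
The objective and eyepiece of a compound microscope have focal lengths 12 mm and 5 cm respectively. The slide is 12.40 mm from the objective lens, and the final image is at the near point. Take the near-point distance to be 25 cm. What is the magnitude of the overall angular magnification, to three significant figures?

Convert to cm: f_obj = 12 mm = 1.2 cm; d_o = 12.40 mm = 1.24 cm.
Objective: 1/d_i = 1/f_obj - 1/d_o = 1/1.2 - 1/1.24 = 0.02688 cm^-1, so d_i = 37.200 cm.
m_obj = -d_i/d_o = -37.200/1.24 = -30.000.
Eyepiece angular magnification (image at near point): M_eye = 1 + D/f_e = 1 + 25/5 = 6.000.
Overall M = m_obj x M_eye = (-30.000)(6.000) = -180.00.
|M| = 180.00.

180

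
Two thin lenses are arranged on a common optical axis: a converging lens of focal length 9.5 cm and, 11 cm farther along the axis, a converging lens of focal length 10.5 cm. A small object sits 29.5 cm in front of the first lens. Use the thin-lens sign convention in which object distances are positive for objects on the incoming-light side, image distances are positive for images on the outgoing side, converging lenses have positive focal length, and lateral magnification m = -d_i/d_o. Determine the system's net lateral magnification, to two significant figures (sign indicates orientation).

-0.37

First lens: d_i1 = 1/(1/9.5 - 1/29.5) = 14.012 cm.
m_1 = -(14.012)/29.5 = -0.4750.
Since 14.012 cm > 11 cm, the first image lies past the second lens and serves as a virtual object: d_o2 = L - d_i1 = -3.012 cm.
Second lens: d_i2 = 1/(1/10.5 - 1/(-3.012)) = 2.341 cm.
m_2 = -(2.341)/(-3.012) = 0.7771.
Total m = m_1 x m_2 = (-0.4750)(0.7771) = -0.3691.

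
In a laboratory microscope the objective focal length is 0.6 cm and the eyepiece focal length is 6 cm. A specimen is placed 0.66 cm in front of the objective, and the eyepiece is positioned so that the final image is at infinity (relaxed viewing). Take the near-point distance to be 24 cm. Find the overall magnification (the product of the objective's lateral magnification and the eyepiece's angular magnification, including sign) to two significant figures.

Objective: 1/d_i = 1/f_obj - 1/d_o = 1/0.6 - 1/0.66 = 0.15152 cm^-1, so d_i = 6.600 cm.
m_obj = -d_i/d_o = -6.600/0.66 = -10.000.
Eyepiece angular magnification (image at infinity): M_eye = D/f_e = 24/6 = 4.000.
Overall M = m_obj x M_eye = (-10.000)(4.000) = -40.00.

-40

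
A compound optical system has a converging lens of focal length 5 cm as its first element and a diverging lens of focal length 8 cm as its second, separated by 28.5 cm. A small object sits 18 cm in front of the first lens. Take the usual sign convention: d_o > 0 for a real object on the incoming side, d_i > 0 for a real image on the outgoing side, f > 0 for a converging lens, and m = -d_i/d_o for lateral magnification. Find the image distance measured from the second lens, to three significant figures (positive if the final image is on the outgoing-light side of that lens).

-5.84 cm

First lens: d_i1 = 1/(1/5 - 1/18) = 6.923 cm.
That image sits 21.577 cm in front of the second lens, so d_o2 = 21.577 cm.
Second lens: d_i2 = 1/(1/(-8) - 1/(21.577)) = -5.836 cm.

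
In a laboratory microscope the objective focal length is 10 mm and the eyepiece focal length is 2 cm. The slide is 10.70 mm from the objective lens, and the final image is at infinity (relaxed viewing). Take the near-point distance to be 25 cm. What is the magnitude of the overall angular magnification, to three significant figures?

179

Convert to cm: f_obj = 10 mm = 1 cm; d_o = 10.70 mm = 1.07 cm.
Objective: 1/d_i = 1/f_obj - 1/d_o = 1/1 - 1/1.07 = 0.06542 cm^-1, so d_i = 15.286 cm.
m_obj = -d_i/d_o = -15.286/1.07 = -14.286.
Eyepiece angular magnification (image at infinity): M_eye = D/f_e = 25/2 = 12.500.
Overall M = m_obj x M_eye = (-14.286)(12.500) = -178.57.
|M| = 178.57.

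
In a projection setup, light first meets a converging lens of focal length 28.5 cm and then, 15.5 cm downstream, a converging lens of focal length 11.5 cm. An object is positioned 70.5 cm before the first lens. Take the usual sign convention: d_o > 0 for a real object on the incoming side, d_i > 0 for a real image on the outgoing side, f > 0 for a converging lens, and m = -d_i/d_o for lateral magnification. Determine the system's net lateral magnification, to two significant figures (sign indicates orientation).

Applying the thin-lens equation to the first lens, 1/28.5 = 1/70.5 + 1/d_i1, which gives d_i1 = 47.839 cm.
Its lateral magnification is m_1 = -d_i1/d_o1 = -(47.839)/70.5 = -0.6786.
Since 47.839 cm > 15.5 cm, the first image lies past the second lens and serves as a virtual object: d_o2 = L - d_i1 = -32.339 cm.
Applying the thin-lens equation again with f_2 = 11.5 cm and d_o2 = -32.339 cm gives d_i2 = 8.483 cm.
m_2 = -(8.483)/(-32.339) = 0.2623.
The system's lateral magnification is m_1 m_2 = (-0.6786)(0.2623) = -0.1780.

-0.18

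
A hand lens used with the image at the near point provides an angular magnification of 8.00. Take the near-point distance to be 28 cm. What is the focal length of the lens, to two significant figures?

For the image at the near point, M = 1 + D/f.
f = D/(M - 1) = 28/(8.0 - 1) = 4.000 cm.

4.0 cm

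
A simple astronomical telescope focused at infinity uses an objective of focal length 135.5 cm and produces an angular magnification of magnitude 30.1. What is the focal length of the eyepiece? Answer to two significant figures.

4.5 cm

|M| = f_obj/f_eye, so f_eye = f_obj/|M| = 135.5/30.1 = 4.502 cm.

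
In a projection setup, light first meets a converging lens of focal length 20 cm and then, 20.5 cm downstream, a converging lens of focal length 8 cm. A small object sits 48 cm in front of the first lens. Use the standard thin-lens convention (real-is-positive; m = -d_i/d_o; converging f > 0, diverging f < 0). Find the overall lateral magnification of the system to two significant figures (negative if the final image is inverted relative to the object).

-0.26

Lens 1: 1/d_i1 = 1/f_1 - 1/d_o1 = 1/20 - 1/48 = 0.02917 cm^-1, so d_i1 = 34.286 cm.
m_1 = -(34.286)/48 = -0.7143.
Since 34.286 cm > 20.5 cm, the first image lies past the second lens and serves as a virtual object: d_o2 = L - d_i1 = -13.786 cm.
Lens 2: 1/d_i2 = 1/f_2 - 1/d_o2 = 1/8 - 1/(-13.786) = 0.19754 cm^-1, so d_i2 = 5.062 cm.
m_2 = -(5.062)/(-13.786) = 0.3672.
Total m = m_1 x m_2 = (-0.7143)(0.3672) = -0.2623.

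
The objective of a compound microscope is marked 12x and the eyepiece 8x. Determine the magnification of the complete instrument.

The overall magnification of a compound microscope is the product of the objective and eyepiece magnifications:
M = M_obj x M_eye = 12 x 8 = 96.

96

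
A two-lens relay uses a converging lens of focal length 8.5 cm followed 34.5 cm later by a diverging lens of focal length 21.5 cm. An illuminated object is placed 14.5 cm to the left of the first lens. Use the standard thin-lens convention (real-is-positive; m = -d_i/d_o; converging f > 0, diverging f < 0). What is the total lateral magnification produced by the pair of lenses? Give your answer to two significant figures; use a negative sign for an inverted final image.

-0.86

First lens: d_i1 = 1/(1/8.5 - 1/14.5) = 20.542 cm.
m_1 = -(20.542)/14.5 = -1.4167.
Object distance for lens 2: d_o2 = 34.5 - 20.542 = 13.958 cm.
Second lens: d_i2 = 1/(1/(-21.5) - 1/(13.958)) = -8.464 cm.
m_2 = -(-8.464)/(13.958) = 0.6063.
Overall magnification: m = m_1 m_2 = -0.8590.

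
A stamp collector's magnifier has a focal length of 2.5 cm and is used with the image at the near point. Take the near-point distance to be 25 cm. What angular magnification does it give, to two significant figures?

M = 1 + D/f = 1 + 25/2.5 = 11.000.

11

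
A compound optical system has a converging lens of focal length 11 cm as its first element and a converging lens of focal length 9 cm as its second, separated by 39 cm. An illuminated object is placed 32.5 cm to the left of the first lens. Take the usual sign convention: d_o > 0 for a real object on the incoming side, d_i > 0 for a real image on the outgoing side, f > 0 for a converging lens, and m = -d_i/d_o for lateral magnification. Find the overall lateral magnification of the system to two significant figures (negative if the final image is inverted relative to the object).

0.34

First lens: d_i1 = 1/(1/11 - 1/32.5) = 16.628 cm.
m_1 = -(16.628)/32.5 = -0.5116.
The intermediate image is 16.628 cm to the right of lens 1, so d_o2 = L - d_i1 = 39 - 16.628 = 22.372 cm.
Second lens: d_i2 = 1/(1/9 - 1/(22.372)) = 15.057 cm.
m_2 = -(15.057)/(22.372) = -0.6730.
Overall magnification: m = m_1 m_2 = 0.3443.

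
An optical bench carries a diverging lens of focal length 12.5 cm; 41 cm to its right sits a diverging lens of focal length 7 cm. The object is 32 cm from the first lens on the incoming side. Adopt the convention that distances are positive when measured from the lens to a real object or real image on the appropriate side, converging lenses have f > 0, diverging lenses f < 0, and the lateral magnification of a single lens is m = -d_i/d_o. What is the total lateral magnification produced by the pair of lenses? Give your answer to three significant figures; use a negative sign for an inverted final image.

0.0345

First lens: d_i1 = 1/(1/(-12.5) - 1/32) = -8.989 cm.
m_1 = -(-8.989)/32 = 0.2809.
The intermediate image is virtual, 8.989 cm to the left of lens 1, so d_o2 = L - d_i1 = 41 - (-8.989) = 49.989 cm.
Second lens: d_i2 = 1/(1/(-7) - 1/(49.989)) = -6.140 cm.
m_2 = -(-6.140)/(49.989) = 0.1228.
Overall magnification: m = m_1 m_2 = 0.0345.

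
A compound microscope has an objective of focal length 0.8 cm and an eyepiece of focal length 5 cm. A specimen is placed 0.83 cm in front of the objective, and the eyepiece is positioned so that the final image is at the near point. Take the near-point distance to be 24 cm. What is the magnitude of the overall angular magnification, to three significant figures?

155

Objective: 1/d_i = 1/f_obj - 1/d_o = 1/0.8 - 1/0.83 = 0.04518 cm^-1, so d_i = 22.133 cm.
m_obj = -d_i/d_o = -22.133/0.83 = -26.667.
Eyepiece angular magnification (image at near point): M_eye = 1 + D/f_e = 1 + 24/5 = 5.800.
Overall M = m_obj x M_eye = (-26.667)(5.800) = -154.67.
|M| = 154.67.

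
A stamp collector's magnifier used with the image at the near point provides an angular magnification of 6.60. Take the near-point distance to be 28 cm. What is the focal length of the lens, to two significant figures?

For the image at the near point, M = 1 + D/f.
f = D/(M - 1) = 28/(6.6 - 1) = 5.000 cm.

5.0 cm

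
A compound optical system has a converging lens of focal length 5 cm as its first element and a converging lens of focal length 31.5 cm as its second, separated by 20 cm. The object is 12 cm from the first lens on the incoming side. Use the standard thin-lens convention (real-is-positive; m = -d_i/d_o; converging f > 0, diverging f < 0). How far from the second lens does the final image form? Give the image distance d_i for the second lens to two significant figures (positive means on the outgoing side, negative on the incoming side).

-18 cm

Lens 1: 1/d_i1 = 1/f_1 - 1/d_o1 = 1/5 - 1/12 = 0.11667 cm^-1, so d_i1 = 8.571 cm.
That image sits 11.429 cm in front of the second lens, so d_o2 = 11.429 cm.
Lens 2: 1/d_i2 = 1/f_2 - 1/d_o2 = 1/31.5 - 1/(11.429) = -0.05575 cm^-1, so d_i2 = -17.936 cm.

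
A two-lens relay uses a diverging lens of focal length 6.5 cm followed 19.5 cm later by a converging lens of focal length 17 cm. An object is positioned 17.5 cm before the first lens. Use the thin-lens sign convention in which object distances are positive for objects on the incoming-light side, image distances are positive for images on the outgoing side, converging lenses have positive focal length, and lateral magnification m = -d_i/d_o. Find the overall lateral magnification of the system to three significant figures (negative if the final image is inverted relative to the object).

-0.636

Applying the thin-lens equation to the first lens, 1/(-6.5) = 1/17.5 + 1/d_i1, which gives d_i1 = -4.740 cm.
Its lateral magnification is m_1 = -d_i1/d_o1 = -(-4.740)/17.5 = 0.2708.
With d_i1 < 0 the first image is virtual and lies on the object side; the object distance for lens 2 is d_o2 = 19.5 - (-4.740) = 24.240 cm.
Applying the thin-lens equation again with f_2 = 17 cm and d_o2 = 24.240 cm gives d_i2 = 56.919 cm.
m_2 = -(56.919)/(24.240) = -2.3482.
The system's lateral magnification is m_1 m_2 = (0.2708)(-2.3482) = -0.6360.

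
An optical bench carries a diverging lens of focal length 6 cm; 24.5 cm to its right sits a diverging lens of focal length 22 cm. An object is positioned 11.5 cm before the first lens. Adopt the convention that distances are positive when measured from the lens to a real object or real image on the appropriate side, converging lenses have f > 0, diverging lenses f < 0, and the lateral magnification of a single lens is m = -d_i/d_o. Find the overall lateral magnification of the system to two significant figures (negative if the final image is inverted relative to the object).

Lens 1: 1/d_i1 = 1/f_1 - 1/d_o1 = 1/(-6) - 1/11.5 = -0.25362 cm^-1, so d_i1 = -3.943 cm.
m_1 = -(-3.943)/11.5 = 0.3429.
With d_i1 < 0 the first image is virtual and lies on the object side; the object distance for lens 2 is d_o2 = 24.5 - (-3.943) = 28.443 cm.
Lens 2: 1/d_i2 = 1/f_2 - 1/d_o2 = 1/(-22) - 1/(28.443) = -0.08061 cm^-1, so d_i2 = -12.405 cm.
m_2 = -(-12.405)/(28.443) = 0.4361.
Total m = m_1 x m_2 = (0.3429)(0.4361) = 0.1495.

0.15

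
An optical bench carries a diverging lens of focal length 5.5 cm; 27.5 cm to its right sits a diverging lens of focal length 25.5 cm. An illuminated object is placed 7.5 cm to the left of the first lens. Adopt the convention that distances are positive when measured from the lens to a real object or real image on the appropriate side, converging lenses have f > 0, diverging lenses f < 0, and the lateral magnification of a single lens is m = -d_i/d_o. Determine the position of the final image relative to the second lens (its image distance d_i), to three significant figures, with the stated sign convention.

-13.9 cm

Lens 1: 1/d_i1 = 1/f_1 - 1/d_o1 = 1/(-5.5) - 1/7.5 = -0.31515 cm^-1, so d_i1 = -3.173 cm.
With d_i1 < 0 the first image is virtual and lies on the object side; the object distance for lens 2 is d_o2 = 27.5 - (-3.173) = 30.673 cm.
Lens 2: 1/d_i2 = 1/f_2 - 1/d_o2 = 1/(-25.5) - 1/(30.673) = -0.07182 cm^-1, so d_i2 = -13.924 cm.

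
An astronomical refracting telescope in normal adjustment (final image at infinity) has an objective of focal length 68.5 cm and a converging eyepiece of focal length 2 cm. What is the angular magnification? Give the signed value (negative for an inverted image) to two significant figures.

M = -f_obj/f_eye = -68.5/(2) = -34.250.

-34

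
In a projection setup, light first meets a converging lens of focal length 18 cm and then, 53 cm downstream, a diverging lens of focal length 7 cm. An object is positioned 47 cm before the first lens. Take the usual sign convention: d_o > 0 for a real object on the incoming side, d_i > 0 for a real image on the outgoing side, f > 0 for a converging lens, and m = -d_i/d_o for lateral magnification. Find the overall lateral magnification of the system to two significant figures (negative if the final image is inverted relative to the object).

Lens 1: 1/d_i1 = 1/f_1 - 1/d_o1 = 1/18 - 1/47 = 0.03428 cm^-1, so d_i1 = 29.172 cm.
m_1 = -(29.172)/47 = -0.6207.
That image sits 23.828 cm in front of the second lens, so d_o2 = 23.828 cm.
Lens 2: 1/d_i2 = 1/f_2 - 1/d_o2 = 1/(-7) - 1/(23.828) = -0.18483 cm^-1, so d_i2 = -5.411 cm.
m_2 = -(-5.411)/(23.828) = 0.2271.
Overall magnification: m = m_1 m_2 = -0.1409.

-0.14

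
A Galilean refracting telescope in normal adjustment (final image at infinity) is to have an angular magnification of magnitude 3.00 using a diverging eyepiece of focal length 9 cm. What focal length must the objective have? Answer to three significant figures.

27.0 cm

|M| = f_obj/|f_eye|, so f_obj = |M| x |f_eye| = 3.0 x 9 = 27.000 cm.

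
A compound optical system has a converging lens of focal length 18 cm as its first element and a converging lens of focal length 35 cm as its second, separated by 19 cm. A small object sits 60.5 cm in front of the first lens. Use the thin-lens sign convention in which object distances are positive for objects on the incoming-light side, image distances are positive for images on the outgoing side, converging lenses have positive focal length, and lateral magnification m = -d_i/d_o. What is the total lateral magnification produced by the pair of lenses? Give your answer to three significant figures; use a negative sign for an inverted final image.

-0.356

Applying the thin-lens equation to the first lens, 1/18 = 1/60.5 + 1/d_i1, which gives d_i1 = 25.624 cm.
Its lateral magnification is m_1 = -d_i1/d_o1 = -(25.624)/60.5 = -0.4235.
This image would form 25.624 cm past lens 1, i.e. 6.624 cm beyond lens 2, so it is a virtual object for lens 2: d_o2 = 19 - 25.624 = -6.624 cm.
Applying the thin-lens equation again with f_2 = 35 cm and d_o2 = -6.624 cm gives d_i2 = 5.570 cm.
m_2 = -(5.570)/(-6.624) = 0.8409.
The system's lateral magnification is m_1 m_2 = (-0.4235)(0.8409) = -0.3561.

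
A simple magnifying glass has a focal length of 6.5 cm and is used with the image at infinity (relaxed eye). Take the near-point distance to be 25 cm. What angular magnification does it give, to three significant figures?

3.85

M = D/f = 25/6.5 = 3.846.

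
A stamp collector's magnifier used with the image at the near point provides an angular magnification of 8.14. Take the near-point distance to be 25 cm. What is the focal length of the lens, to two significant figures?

For the image at the near point, M = 1 + D/f.
f = D/(M - 1) = 25/(8.14 - 1) = 3.501 cm.

3.5 cm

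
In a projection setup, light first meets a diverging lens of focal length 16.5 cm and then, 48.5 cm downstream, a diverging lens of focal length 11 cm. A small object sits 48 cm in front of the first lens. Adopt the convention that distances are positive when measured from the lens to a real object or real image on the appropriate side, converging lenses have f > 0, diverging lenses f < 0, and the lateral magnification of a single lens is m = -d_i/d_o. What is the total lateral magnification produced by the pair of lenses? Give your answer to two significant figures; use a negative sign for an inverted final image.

Lens 1: 1/d_i1 = 1/f_1 - 1/d_o1 = 1/(-16.5) - 1/48 = -0.08144 cm^-1, so d_i1 = -12.279 cm.
m_1 = -(-12.279)/48 = 0.2558.
The intermediate image is virtual, 12.279 cm to the left of lens 1, so d_o2 = L - d_i1 = 48.5 - (-12.279) = 60.779 cm.
Lens 2: 1/d_i2 = 1/f_2 - 1/d_o2 = 1/(-11) - 1/(60.779) = -0.10736 cm^-1, so d_i2 = -9.314 cm.
m_2 = -(-9.314)/(60.779) = 0.1532.
Overall magnification: m = m_1 m_2 = 0.0392.

0.039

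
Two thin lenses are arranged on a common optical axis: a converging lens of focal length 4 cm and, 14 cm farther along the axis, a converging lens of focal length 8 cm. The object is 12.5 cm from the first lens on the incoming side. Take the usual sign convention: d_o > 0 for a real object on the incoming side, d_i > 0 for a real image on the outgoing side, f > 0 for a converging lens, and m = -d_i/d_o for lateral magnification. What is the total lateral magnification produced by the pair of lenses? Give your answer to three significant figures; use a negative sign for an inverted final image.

First lens: d_i1 = 1/(1/4 - 1/12.5) = 5.882 cm.
m_1 = -(5.882)/12.5 = -0.4706.
The intermediate image is 5.882 cm to the right of lens 1, so d_o2 = L - d_i1 = 14 - 5.882 = 8.118 cm.
Second lens: d_i2 = 1/(1/8 - 1/(8.118)) = 552.000 cm.
m_2 = -(552.000)/(8.118) = -68.0000.
Overall magnification: m = m_1 m_2 = 32.0000.

32.0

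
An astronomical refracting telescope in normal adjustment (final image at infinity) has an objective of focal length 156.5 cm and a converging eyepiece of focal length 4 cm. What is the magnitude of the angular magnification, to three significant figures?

39.1

|M| = f_obj/|f_eye| = 156.5/4 = 39.125.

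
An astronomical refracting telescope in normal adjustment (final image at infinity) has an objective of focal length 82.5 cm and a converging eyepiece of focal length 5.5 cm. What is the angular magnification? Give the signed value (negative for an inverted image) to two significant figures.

M = -f_obj/f_eye = -82.5/(5.5) = -15.000.

-15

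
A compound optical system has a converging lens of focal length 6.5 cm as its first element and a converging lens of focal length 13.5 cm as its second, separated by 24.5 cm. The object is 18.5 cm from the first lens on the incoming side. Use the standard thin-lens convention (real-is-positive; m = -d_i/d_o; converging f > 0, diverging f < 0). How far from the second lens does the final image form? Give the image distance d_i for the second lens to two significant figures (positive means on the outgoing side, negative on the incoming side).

Lens 1: 1/d_i1 = 1/f_1 - 1/d_o1 = 1/6.5 - 1/18.5 = 0.09979 cm^-1, so d_i1 = 10.021 cm.
Object distance for lens 2: d_o2 = 24.5 - 10.021 = 14.479 cm.
Lens 2: 1/d_i2 = 1/f_2 - 1/d_o2 = 1/13.5 - 1/(14.479) = 0.00501 cm^-1, so d_i2 = 199.628 cm.

200 cm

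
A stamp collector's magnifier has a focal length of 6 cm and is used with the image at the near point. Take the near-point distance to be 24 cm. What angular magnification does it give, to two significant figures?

M = 1 + D/f = 1 + 24/6 = 5.000.

5.0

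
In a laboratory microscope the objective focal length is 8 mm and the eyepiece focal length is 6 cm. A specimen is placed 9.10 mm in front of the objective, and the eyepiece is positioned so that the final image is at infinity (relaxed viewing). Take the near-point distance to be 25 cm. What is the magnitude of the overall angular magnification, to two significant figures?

30

Convert to cm: f_obj = 8 mm = 0.8 cm; d_o = 9.10 mm = 0.91 cm.
Objective: 1/d_i = 1/f_obj - 1/d_o = 1/0.8 - 1/0.91 = 0.15110 cm^-1, so d_i = 6.618 cm.
m_obj = -d_i/d_o = -6.618/0.91 = -7.273.
Eyepiece angular magnification (image at infinity): M_eye = D/f_e = 25/6 = 4.167.
Overall M = m_obj x M_eye = (-7.273)(4.167) = -30.30.
|M| = 30.30.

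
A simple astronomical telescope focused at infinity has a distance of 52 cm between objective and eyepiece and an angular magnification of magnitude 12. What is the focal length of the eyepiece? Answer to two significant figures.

In normal adjustment the tube length equals f_obj + f_eye and |M| = f_obj/f_eye.
So f_obj = 12 f_eye and 12 f_eye + f_eye = 52 cm, giving f_eye = 52/13 = 4.000 cm and f_obj = 48.000 cm.

4.0 cm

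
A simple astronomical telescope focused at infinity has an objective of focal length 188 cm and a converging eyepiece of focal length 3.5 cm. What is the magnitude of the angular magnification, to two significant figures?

54

|M| = f_obj/|f_eye| = 188/3.5 = 53.714.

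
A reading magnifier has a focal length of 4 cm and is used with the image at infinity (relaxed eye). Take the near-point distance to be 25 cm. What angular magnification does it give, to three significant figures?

6.25

M = D/f = 25/4 = 6.250.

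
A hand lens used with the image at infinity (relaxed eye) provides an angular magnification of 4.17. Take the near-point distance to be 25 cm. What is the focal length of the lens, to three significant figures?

6.00 cm

For the image at infinity, M = D/f.
f = D/M = 25/4.17 = 5.995 cm.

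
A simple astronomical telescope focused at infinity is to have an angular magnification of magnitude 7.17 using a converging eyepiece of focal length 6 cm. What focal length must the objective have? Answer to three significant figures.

43.0 cm

|M| = f_obj/|f_eye|, so f_obj = |M| x |f_eye| = 7.17 x 6 = 43.020 cm.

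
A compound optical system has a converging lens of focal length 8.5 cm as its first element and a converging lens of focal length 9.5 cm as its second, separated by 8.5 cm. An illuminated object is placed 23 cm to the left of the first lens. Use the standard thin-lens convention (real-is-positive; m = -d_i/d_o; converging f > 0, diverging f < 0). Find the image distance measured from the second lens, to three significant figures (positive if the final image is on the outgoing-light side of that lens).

3.27 cm

Lens 1: 1/d_i1 = 1/f_1 - 1/d_o1 = 1/8.5 - 1/23 = 0.07417 cm^-1, so d_i1 = 13.483 cm.
This image would form 13.483 cm past lens 1, i.e. 4.983 cm beyond lens 2, so it is a virtual object for lens 2: d_o2 = 8.5 - 13.483 = -4.983 cm.
Lens 2: 1/d_i2 = 1/f_2 - 1/d_o2 = 1/9.5 - 1/(-4.983) = 0.30596 cm^-1, so d_i2 = 3.268 cm.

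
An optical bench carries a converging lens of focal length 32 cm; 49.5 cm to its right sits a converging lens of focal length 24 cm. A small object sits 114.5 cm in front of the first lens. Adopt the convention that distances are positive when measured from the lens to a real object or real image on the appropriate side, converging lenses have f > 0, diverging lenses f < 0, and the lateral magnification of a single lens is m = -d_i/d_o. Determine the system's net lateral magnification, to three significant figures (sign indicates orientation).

First lens: d_i1 = 1/(1/32 - 1/114.5) = 44.412 cm.
m_1 = -(44.412)/114.5 = -0.3879.
The intermediate image is 44.412 cm to the right of lens 1, so d_o2 = L - d_i1 = 49.5 - 44.412 = 5.088 cm.
Second lens: d_i2 = 1/(1/24 - 1/(5.088)) = -6.457 cm.
m_2 = -(-6.457)/(5.088) = 1.2690.
The system's lateral magnification is m_1 m_2 = (-0.3879)(1.2690) = -0.4922.

-0.492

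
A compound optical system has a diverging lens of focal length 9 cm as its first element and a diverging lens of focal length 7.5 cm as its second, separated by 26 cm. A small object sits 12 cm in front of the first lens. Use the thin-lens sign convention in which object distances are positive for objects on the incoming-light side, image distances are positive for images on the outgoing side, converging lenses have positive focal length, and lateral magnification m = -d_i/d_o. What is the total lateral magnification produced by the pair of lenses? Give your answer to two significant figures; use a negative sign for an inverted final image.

First lens: d_i1 = 1/(1/(-9) - 1/12) = -5.143 cm.
m_1 = -(-5.143)/12 = 0.4286.
With d_i1 < 0 the first image is virtual and lies on the object side; the object distance for lens 2 is d_o2 = 26 - (-5.143) = 31.143 cm.
Second lens: d_i2 = 1/(1/(-7.5) - 1/(31.143)) = -6.044 cm.
m_2 = -(-6.044)/(31.143) = 0.1941.
Overall magnification: m = m_1 m_2 = 0.0832.

0.083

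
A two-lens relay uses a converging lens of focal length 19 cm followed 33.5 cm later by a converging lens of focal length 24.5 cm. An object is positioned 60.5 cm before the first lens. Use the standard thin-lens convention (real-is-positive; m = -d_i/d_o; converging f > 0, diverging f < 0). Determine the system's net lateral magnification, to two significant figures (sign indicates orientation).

First lens: d_i1 = 1/(1/19 - 1/60.5) = 27.699 cm.
m_1 = -(27.699)/60.5 = -0.4578.
That image sits 5.801 cm in front of the second lens, so d_o2 = 5.801 cm.
Second lens: d_i2 = 1/(1/24.5 - 1/(5.801)) = -7.601 cm.
m_2 = -(-7.601)/(5.801) = 1.3102.
Total m = m_1 x m_2 = (-0.4578)(1.3102) = -0.5999.

-0.60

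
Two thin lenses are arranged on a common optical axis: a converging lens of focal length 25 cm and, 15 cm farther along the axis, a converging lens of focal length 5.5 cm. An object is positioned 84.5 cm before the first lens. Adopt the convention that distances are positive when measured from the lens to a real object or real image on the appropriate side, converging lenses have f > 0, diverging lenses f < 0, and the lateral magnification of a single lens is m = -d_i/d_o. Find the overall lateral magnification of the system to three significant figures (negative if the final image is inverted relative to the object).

-0.0889

First lens: d_i1 = 1/(1/25 - 1/84.5) = 35.504 cm.
m_1 = -(35.504)/84.5 = -0.4202.
This image would form 35.504 cm past lens 1, i.e. 20.504 cm beyond lens 2, so it is a virtual object for lens 2: d_o2 = 15 - 35.504 = -20.504 cm.
Second lens: d_i2 = 1/(1/5.5 - 1/(-20.504)) = 4.337 cm.
m_2 = -(4.337)/(-20.504) = 0.2115.
Overall magnification: m = m_1 m_2 = -0.0889.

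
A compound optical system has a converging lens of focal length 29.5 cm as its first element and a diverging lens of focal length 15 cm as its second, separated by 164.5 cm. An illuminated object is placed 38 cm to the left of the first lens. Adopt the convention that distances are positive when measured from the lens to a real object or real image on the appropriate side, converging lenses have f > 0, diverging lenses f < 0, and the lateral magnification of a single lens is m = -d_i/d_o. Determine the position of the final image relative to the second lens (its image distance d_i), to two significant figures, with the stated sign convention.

-10 cm

First lens: d_i1 = 1/(1/29.5 - 1/38) = 131.882 cm.
The intermediate image is 131.882 cm to the right of lens 1, so d_o2 = L - d_i1 = 164.5 - 131.882 = 32.618 cm.
Second lens: d_i2 = 1/(1/(-15) - 1/(32.618)) = -10.275 cm.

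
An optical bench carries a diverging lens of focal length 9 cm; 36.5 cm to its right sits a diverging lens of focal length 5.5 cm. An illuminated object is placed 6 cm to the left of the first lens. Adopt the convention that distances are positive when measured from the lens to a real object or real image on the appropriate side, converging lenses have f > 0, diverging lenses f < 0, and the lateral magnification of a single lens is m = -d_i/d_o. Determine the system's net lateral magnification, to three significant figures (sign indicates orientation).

First lens: d_i1 = 1/(1/(-9) - 1/6) = -3.600 cm.
m_1 = -(-3.600)/6 = 0.6000.
With d_i1 < 0 the first image is virtual and lies on the object side; the object distance for lens 2 is d_o2 = 36.5 - (-3.600) = 40.100 cm.
Second lens: d_i2 = 1/(1/(-5.5) - 1/(40.100)) = -4.837 cm.
m_2 = -(-4.837)/(40.100) = 0.1206.
Total m = m_1 x m_2 = (0.6000)(0.1206) = 0.0724.

0.0724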